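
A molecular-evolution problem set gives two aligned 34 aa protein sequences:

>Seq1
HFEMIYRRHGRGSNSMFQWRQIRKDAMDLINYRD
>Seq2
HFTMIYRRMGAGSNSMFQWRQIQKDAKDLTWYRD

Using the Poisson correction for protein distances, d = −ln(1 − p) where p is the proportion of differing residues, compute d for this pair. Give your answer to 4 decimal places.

Differing sites — 3:E/T; 9:H/M; 11:R/A; 23:R/Q; 27:M/K; 30:I/T; 31:N/W.
p = 7/34 = 0.205882.
d = −ln(1 − 0.205882) = −ln(0.794118) = 0.2305.

0.2305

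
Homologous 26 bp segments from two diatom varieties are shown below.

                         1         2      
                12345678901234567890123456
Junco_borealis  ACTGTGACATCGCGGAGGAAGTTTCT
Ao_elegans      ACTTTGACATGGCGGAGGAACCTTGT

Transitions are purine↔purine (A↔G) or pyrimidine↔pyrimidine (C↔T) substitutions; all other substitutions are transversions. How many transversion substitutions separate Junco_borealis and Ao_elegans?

Mismatches occur at site 4 (G/T, transversion), site 11 (C/G, transversion), site 21 (G/C, transversion), site 22 (T/C, transition), site 25 (C/G, transversion).
Of the 5 differences, 1 transition and 4 transversions, so the answer is 4.

4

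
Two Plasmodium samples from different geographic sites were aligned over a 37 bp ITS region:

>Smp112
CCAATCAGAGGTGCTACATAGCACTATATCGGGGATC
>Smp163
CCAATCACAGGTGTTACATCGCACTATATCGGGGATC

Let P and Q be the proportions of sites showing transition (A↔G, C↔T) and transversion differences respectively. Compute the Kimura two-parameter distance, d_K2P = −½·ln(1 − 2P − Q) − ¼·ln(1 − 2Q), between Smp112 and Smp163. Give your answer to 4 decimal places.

0.0858

Differing sites — 8:G/C (Tv); 14:C/T (Ti); 20:A/C (Tv).
Of the 3 differences, 1 transition and 2 transversions over 37 sites: P = 1/37 = 0.027027, Q = 2/37 = 0.054054.
d = −0.5·ln(0.891892) − 0.25·ln(0.891892) = −0.5·(-0.114410) − 0.25·(-0.114410) = 0.0858.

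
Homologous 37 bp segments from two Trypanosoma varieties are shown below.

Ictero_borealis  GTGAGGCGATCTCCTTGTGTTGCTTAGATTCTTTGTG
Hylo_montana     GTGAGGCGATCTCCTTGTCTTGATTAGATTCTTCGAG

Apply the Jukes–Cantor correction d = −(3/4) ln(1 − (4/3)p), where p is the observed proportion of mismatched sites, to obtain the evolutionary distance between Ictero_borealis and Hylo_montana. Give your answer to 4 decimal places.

0.1167

Differing sites — 19:G/C; 23:C/A; 34:T/C; 36:T/A.
p = 4/37 = 0.108108.
d = −0.75 · ln(1 − (4/3)·0.108108) = −0.75 · ln(0.855856) = −0.75 · (-0.155653) = 0.1167.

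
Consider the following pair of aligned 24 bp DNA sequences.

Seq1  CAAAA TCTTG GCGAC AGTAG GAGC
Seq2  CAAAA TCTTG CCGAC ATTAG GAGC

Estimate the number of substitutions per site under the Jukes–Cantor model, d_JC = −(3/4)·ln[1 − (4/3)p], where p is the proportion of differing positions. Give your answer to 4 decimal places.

0.0883

Mismatches occur at site 11 (G/C), site 17 (G/T).
p = 2/24 = 0.083333.
d = −0.75 · ln(1 − (4/3)·0.083333) = −0.75 · ln(0.888889) = −0.75 · (-0.117783) = 0.0883.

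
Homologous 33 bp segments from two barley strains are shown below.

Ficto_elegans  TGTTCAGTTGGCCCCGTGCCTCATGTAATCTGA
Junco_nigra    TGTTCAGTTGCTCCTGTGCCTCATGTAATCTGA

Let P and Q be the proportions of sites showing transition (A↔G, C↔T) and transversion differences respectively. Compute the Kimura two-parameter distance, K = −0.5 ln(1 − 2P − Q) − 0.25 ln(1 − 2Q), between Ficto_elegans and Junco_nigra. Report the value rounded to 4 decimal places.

Mismatches occur at site 11 (G/C, transversion), site 12 (C/T, transition), site 15 (C/T, transition).
Of the 3 differences, 2 transitions and 1 transversion over 33 sites: P = 2/33 = 0.060606, Q = 1/33 = 0.030303.
d = −0.5·ln(0.848485) − 0.25·ln(0.939394) = −0.5·(-0.164303) − 0.25·(-0.062520) = 0.0978.

0.0978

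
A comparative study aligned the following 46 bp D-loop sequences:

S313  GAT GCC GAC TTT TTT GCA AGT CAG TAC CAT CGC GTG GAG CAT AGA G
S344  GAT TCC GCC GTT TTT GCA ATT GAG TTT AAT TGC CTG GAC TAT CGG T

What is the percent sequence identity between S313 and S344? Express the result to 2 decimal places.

67.39%

Differing sites — 4:G/T; 8:A/C; 10:T/G; 20:G/T; 22:C/G; 26:A/T; 27:C/T; 28:C/A; 31:C/T; 34:G/C; 39:G/C; 40:C/T; 43:A/C; 45:A/G; 46:G/T.
31 of the 46 sites match, so the percent identity is 31/46 × 100 = 67.39%.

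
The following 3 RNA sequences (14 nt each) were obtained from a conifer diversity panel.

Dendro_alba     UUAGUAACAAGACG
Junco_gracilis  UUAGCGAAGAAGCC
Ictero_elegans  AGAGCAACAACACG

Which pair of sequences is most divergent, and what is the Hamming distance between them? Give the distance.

Pairwise Hamming distances:
  Dendro_alba vs Junco_gracilis: 7
  Dendro_alba vs Ictero_elegans: 4
  Junco_gracilis vs Ictero_elegans: 8
The largest is 8, between Junco_gracilis and Ictero_elegans.

8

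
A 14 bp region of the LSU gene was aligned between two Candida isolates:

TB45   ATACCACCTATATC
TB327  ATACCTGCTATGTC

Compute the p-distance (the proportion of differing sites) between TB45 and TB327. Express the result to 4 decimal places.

0.2143

The sequences differ at positions 6 (A/T), 7 (C/G), 12 (A/G).
There are 3 differences over 14 sites, so p = 3/14 = 0.2143.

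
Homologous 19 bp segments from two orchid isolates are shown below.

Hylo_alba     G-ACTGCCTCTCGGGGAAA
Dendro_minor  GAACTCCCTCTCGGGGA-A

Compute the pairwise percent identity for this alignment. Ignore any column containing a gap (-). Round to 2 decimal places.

Excluding the 2 gap columns leaves 17 comparable sites.
The sequences differ at position 6 (G/C).
16 of the 17 comparable sites match, so the percent identity is 16/17 × 100 = 94.12%.

94.12%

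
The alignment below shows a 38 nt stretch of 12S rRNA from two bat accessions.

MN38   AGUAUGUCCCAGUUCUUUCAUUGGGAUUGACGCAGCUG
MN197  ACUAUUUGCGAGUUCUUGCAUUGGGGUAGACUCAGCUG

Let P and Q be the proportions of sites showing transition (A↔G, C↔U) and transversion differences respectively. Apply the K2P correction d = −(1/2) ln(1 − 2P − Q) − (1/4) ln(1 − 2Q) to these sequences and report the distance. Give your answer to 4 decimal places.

The sequences differ at positions 2 (G/C, transversion), 6 (G/U, transversion), 8 (C/G, transversion), 10 (C/G, transversion), 18 (U/G, transversion), 26 (A/G, transition), 28 (U/A, transversion), 32 (G/U, transversion).
Of the 8 differences, 1 transition and 7 transversions over 38 sites: P = 1/38 = 0.026316, Q = 7/38 = 0.184211.
d = −0.5·ln(0.763157) − 0.25·ln(0.631578) = −0.5·(-0.270292) − 0.25·(-0.459534) = 0.2500.

0.2500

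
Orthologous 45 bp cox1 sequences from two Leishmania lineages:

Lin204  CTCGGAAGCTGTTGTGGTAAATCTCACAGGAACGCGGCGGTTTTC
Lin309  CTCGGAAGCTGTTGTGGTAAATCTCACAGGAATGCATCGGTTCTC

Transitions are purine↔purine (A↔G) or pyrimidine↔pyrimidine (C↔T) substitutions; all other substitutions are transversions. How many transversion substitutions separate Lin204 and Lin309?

1

Differing sites — 33:C/T (Ti); 36:G/A (Ti); 37:G/T (Tv); 43:T/C (Ti).
Of the 4 differences, 3 transitions and 1 transversion, so the answer is 1.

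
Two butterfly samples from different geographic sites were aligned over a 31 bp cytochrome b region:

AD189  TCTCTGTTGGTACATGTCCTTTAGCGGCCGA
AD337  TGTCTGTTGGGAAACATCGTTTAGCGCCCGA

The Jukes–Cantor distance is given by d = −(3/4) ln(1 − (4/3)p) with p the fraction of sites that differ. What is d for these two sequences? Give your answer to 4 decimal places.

0.2687

The sequences differ at positions 2 (C/G), 11 (T/G), 13 (C/A), 15 (T/C), 16 (G/A), 19 (C/G), 27 (G/C).
p = 7/31 = 0.225806.
d = −0.75 · ln(1 − (4/3)·0.225806) = −0.75 · ln(0.698925) = −0.75 · (-0.358212) = 0.2687.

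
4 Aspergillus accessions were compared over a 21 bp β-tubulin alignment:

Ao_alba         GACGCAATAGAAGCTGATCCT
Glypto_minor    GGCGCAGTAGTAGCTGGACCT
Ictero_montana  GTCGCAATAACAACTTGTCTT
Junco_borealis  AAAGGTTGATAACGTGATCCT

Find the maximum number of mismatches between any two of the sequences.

Pairwise Hamming distances:
  Ao_alba vs Glypto_minor: 5
  Ao_alba vs Ictero_montana: 7
  Ao_alba vs Junco_borealis: 9
  Glypto_minor vs Ictero_montana: 8
  Glypto_minor vs Junco_borealis: 13
  Ictero_montana vs Junco_borealis: 14
The largest is 14, between Ictero_montana and Junco_borealis.

14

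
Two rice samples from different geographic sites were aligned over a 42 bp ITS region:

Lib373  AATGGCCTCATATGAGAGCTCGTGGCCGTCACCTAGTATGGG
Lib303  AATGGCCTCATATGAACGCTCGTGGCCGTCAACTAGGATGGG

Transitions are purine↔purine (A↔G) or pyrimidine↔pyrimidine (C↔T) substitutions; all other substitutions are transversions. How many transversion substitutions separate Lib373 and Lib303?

3

The sequences differ at positions 16 (G/A, transition), 17 (A/C, transversion), 32 (C/A, transversion), 37 (T/G, transversion).
Of the 4 differences, 1 transition and 3 transversions, so the answer is 3.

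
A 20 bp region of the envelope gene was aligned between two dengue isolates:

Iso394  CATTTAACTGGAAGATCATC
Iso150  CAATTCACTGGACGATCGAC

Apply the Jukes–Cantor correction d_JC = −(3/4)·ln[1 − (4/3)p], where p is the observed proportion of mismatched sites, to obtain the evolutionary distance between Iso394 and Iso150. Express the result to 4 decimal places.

The sequences differ at positions 3 (T/A), 6 (A/C), 13 (A/C), 18 (A/G), 19 (T/A).
p = 5/20 = 0.250000.
d = −0.75 · ln(1 − (4/3)·0.250000) = −0.75 · ln(0.666667) = −0.75 · (-0.405465) = 0.3041.

0.3041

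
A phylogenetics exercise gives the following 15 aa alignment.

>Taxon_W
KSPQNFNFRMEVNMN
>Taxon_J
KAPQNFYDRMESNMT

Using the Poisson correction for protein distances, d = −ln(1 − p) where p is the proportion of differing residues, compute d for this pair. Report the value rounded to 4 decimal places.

Mismatches occur at site 2 (S↔A), site 7 (N↔Y), site 8 (F↔D), site 12 (V↔S), site 15 (N↔T).
p = 5/15 = 0.333333.
d = −ln(1 − 0.333333) = −ln(0.666667) = 0.4055.

0.4055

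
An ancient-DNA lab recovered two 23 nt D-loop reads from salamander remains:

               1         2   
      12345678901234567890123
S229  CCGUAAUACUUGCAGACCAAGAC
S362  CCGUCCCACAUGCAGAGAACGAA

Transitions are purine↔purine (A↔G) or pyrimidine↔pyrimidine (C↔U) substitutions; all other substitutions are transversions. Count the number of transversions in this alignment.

7

The sequences differ at positions 5 (A/C, transversion), 6 (A/C, transversion), 7 (U/C, transition), 10 (U/A, transversion), 17 (C/G, transversion), 18 (C/A, transversion), 20 (A/C, transversion), 23 (C/A, transversion).
Of the 8 differences, 1 transition and 7 transversions, so the answer is 7.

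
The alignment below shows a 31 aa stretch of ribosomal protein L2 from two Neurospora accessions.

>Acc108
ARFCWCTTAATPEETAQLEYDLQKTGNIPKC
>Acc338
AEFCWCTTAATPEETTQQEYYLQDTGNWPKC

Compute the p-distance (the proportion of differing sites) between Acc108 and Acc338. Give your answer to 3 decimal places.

The sequences differ at positions 2 (R/E), 16 (A/T), 18 (L/Q), 21 (D/Y), 24 (K/D), 28 (I/W).
There are 6 differences over 31 sites, so p = 6/31 = 0.194.

0.194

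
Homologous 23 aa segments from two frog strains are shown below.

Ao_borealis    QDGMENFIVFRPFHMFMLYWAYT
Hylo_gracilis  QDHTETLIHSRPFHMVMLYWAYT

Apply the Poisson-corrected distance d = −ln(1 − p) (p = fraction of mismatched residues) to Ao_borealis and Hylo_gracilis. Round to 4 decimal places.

Mismatches occur at site 3 (G/H), site 4 (M/T), site 6 (N/T), site 7 (F/L), site 9 (V/H), site 10 (F/S), site 16 (F/V).
p = 7/23 = 0.304348.
d = −ln(1 − 0.304348) = −ln(0.695652) = 0.3629.

0.3629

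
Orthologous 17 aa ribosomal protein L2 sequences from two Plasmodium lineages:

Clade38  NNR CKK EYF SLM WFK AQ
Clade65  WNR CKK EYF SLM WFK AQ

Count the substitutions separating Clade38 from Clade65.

A single mismatch occurs at site 1 (N→W).
That gives 1 mismatch out of 17 aligned sites, so the Hamming distance is 1.

1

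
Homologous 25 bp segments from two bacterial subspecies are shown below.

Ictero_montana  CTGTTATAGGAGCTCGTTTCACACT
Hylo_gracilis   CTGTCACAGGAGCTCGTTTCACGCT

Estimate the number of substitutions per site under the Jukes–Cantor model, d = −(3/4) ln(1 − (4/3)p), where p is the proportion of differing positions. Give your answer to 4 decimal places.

Mismatches occur at site 5 (T↔C), site 7 (T↔C), site 23 (A↔G).
p = 3/25 = 0.120000.
d = −0.75 · ln(1 − (4/3)·0.120000) = −0.75 · ln(0.840000) = −0.75 · (-0.174353) = 0.1308.

0.1308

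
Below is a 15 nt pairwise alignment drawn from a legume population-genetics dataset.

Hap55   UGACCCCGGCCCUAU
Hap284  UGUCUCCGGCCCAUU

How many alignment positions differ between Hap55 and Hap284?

4

Mismatches occur at site 3 (A/U), site 5 (C/U), site 13 (U/A), site 14 (A/U).
That gives 4 mismatches out of 15 aligned sites, so the Hamming distance is 4.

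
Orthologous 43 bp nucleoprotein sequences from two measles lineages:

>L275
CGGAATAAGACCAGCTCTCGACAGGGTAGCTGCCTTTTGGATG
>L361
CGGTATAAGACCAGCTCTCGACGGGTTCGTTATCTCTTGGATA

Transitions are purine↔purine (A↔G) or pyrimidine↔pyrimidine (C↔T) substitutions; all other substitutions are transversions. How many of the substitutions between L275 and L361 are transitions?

6

The sequences differ at positions 4 (A/T, transversion), 23 (A/G, transition), 26 (G/T, transversion), 28 (A/C, transversion), 30 (C/T, transition), 32 (G/A, transition), 33 (C/T, transition), 36 (T/C, transition), 43 (G/A, transition).
Of the 9 differences, 6 transitions and 3 transversions, so the answer is 6.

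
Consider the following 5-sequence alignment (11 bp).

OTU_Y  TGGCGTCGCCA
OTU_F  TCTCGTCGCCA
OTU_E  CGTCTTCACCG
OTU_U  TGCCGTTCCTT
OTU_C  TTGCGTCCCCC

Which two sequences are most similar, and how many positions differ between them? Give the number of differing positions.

Pairwise Hamming distances:
  OTU_Y vs OTU_F: 2
  OTU_Y vs OTU_E: 5
  OTU_Y vs OTU_U: 5
  OTU_Y vs OTU_C: 3
  OTU_F vs OTU_E: 5
  OTU_F vs OTU_U: 6
  OTU_F vs OTU_C: 4
  OTU_E vs OTU_U: 7
  OTU_E vs OTU_C: 6
  OTU_U vs OTU_C: 5
The smallest is 2, between OTU_Y and OTU_F.

2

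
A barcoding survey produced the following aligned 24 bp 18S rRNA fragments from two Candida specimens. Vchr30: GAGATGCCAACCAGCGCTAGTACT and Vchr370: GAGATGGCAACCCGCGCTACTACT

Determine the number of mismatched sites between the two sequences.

3

Differing sites — 7:C/G; 13:A/C; 20:G/C.
That gives 3 mismatches out of 24 aligned sites, so the Hamming distance is 3.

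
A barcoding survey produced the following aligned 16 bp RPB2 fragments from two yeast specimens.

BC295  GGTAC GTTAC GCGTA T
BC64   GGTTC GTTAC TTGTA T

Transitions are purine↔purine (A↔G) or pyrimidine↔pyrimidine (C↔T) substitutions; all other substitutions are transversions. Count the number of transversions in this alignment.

The sequences differ at positions 4 (A/T, transversion), 11 (G/T, transversion), 12 (C/T, transition).
Of the 3 differences, 1 transition and 2 transversions, so the answer is 2.

2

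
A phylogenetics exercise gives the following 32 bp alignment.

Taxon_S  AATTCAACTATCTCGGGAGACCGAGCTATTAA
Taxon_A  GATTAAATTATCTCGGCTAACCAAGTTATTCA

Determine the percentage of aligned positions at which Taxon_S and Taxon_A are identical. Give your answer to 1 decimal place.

Differing sites — 1:A/G; 5:C/A; 8:C/T; 17:G/C; 18:A/T; 19:G/A; 23:G/A; 26:C/T; 31:A/C.
23 of the 32 sites match, so the percent identity is 23/32 × 100 = 71.9%.

71.9%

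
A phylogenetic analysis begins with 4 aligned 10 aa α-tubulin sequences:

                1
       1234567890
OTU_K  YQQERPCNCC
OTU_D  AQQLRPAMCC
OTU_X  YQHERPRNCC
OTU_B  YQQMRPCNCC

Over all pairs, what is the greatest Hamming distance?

5

Pairwise Hamming distances:
  OTU_K vs OTU_D: 4
  OTU_K vs OTU_X: 2
  OTU_K vs OTU_B: 1
  OTU_D vs OTU_X: 5
  OTU_D vs OTU_B: 4
  OTU_X vs OTU_B: 3
The largest is 5, between OTU_D and OTU_X.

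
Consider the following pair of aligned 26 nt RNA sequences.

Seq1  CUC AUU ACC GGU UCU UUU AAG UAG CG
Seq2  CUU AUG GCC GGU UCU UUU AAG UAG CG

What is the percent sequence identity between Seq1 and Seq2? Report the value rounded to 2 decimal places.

The sequences differ at positions 3 (C/U), 6 (U/G), 7 (A/G).
23 of the 26 sites match, so the percent identity is 23/26 × 100 = 88.46%.

88.46%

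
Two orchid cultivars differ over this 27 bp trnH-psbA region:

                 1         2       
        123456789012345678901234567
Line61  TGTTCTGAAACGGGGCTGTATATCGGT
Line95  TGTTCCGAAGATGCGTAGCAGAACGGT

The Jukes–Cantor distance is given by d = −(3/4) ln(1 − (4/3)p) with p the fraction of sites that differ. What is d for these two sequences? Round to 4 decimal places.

Mismatches occur at site 6 (T/C), site 10 (A/G), site 11 (C/A), site 12 (G/T), site 14 (G/C), site 16 (C/T), site 17 (T/A), site 19 (T/C), site 21 (T/G), site 23 (T/A).
p = 10/27 = 0.370370.
d = −0.75 · ln(1 − (4/3)·0.370370) = −0.75 · ln(0.506173) = −0.75 · (-0.680877) = 0.5107.

0.5107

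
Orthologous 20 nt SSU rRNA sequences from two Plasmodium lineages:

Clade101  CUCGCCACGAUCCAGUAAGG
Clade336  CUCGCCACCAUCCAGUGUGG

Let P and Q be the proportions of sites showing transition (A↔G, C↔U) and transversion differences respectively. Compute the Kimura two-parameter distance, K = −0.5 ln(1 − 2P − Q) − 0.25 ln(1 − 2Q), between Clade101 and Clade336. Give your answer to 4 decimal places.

The sequences differ at positions 9 (G/C, transversion), 17 (A/G, transition), 18 (A/U, transversion).
Of the 3 differences, 1 transition and 2 transversions over 20 sites: P = 1/20 = 0.050000, Q = 2/20 = 0.100000.
d = −0.5·ln(0.800000) − 0.25·ln(0.800000) = −0.5·(-0.223144) − 0.25·(-0.223144) = 0.1674.

0.1674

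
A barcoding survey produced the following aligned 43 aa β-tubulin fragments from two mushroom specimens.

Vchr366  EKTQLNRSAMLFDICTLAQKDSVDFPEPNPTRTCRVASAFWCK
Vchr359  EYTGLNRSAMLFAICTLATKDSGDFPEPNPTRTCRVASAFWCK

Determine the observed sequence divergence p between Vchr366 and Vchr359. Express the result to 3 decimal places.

Mismatches occur at site 2 (K/Y), site 4 (Q/G), site 13 (D/A), site 19 (Q/T), site 23 (V/G).
There are 5 differences over 43 sites, so p = 5/43 = 0.116.

0.116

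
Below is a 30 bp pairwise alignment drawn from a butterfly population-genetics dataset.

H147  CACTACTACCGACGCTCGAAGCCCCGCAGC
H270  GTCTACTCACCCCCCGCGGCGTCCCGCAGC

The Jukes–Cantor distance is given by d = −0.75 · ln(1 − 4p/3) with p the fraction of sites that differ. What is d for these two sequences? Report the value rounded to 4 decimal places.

0.5034

Mismatches occur at site 1 (C/G), site 2 (A/T), site 8 (A/C), site 9 (C/A), site 11 (G/C), site 12 (A/C), site 14 (G/C), site 16 (T/G), site 19 (A/G), site 20 (A/C), site 22 (C/T).
p = 11/30 = 0.366667.
d = −0.75 · ln(1 − (4/3)·0.366667) = −0.75 · ln(0.511111) = −0.75 · (-0.671168) = 0.5034.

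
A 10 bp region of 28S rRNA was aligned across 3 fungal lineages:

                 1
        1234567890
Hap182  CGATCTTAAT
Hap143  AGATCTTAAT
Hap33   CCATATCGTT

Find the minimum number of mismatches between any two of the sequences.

Pairwise Hamming distances:
  Hap182 vs Hap143: 1
  Hap182 vs Hap33: 5
  Hap143 vs Hap33: 6
The smallest is 1, between Hap182 and Hap143.

1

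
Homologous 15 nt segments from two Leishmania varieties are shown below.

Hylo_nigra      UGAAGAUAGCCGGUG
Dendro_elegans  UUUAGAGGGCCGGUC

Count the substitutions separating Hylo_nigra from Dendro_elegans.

The sequences differ at positions 2 (G/U), 3 (A/U), 7 (U/G), 8 (A/G), 15 (G/C).
That gives 5 mismatches out of 15 aligned sites, so the Hamming distance is 5.

5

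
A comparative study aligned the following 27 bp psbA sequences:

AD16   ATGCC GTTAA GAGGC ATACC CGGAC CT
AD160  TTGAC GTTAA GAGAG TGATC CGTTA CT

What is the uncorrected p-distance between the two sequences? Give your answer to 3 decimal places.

Differing sites — 1:A/T; 4:C/A; 14:G/A; 15:C/G; 16:A/T; 17:T/G; 19:C/T; 23:G/T; 24:A/T; 25:C/A.
There are 10 differences over 27 sites, so p = 10/27 = 0.370.

0.370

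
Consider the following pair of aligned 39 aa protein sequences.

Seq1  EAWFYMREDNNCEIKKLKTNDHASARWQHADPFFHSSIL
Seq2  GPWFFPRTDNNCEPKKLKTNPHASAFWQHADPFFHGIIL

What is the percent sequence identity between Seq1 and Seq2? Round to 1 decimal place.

The sequences differ at positions 1 (E/G), 2 (A/P), 5 (Y/F), 6 (M/P), 8 (E/T), 14 (I/P), 21 (D/P), 26 (R/F), 36 (S/G), 37 (S/I).
29 of the 39 sites match, so the percent identity is 29/39 × 100 = 74.4%.

74.4%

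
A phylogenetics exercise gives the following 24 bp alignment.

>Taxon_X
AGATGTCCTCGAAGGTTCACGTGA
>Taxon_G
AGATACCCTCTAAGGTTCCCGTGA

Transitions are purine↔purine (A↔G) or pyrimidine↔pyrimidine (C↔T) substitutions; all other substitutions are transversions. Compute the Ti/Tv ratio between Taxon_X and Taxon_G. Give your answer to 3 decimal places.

Mismatches occur at site 5 (G↔A, transition), site 6 (T↔C, transition), site 11 (G↔T, transversion), site 19 (A↔C, transversion).
Of the 4 differences, 2 transitions and 2 transversions, so Ti/Tv = 2/2 = 1.000.

1.000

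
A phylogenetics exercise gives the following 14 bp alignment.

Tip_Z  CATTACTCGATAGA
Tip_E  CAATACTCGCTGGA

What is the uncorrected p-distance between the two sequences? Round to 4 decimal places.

Mismatches occur at site 3 (T↔A), site 10 (A↔C), site 12 (A↔G).
There are 3 differences over 14 sites, so p = 3/14 = 0.2143.

0.2143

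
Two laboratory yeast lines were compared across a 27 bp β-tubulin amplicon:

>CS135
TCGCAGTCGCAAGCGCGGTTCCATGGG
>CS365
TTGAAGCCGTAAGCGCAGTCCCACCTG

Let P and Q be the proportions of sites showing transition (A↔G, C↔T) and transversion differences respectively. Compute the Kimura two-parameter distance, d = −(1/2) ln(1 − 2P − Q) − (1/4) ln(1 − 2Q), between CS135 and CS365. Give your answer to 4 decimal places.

0.4683

The sequences differ at positions 2 (C/T, transition), 4 (C/A, transversion), 7 (T/C, transition), 10 (C/T, transition), 17 (G/A, transition), 20 (T/C, transition), 24 (T/C, transition), 25 (G/C, transversion), 26 (G/T, transversion).
Of the 9 differences, 6 transitions and 3 transversions over 27 sites: P = 6/27 = 0.222222, Q = 3/27 = 0.111111.
d = −0.5·ln(0.444445) − 0.25·ln(0.777778) = −0.5·(-0.810929) − 0.25·(-0.251314) = 0.4683.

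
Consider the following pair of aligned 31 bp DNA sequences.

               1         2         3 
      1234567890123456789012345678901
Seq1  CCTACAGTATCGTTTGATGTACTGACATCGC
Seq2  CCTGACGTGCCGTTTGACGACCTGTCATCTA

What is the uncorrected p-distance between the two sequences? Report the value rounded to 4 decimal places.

0.3548

Mismatches occur at site 4 (A/G), site 5 (C/A), site 6 (A/C), site 9 (A/G), site 10 (T/C), site 18 (T/C), site 20 (T/A), site 21 (A/C), site 25 (A/T), site 30 (G/T), site 31 (C/A).
There are 11 differences over 31 sites, so p = 11/31 = 0.3548.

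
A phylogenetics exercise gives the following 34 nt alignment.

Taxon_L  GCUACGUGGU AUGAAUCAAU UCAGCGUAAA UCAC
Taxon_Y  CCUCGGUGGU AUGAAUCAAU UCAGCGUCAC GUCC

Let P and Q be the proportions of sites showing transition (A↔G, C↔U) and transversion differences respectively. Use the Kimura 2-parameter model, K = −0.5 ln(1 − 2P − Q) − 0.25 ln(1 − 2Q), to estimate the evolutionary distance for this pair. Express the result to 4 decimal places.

The sequences differ at positions 1 (G/C, transversion), 4 (A/C, transversion), 5 (C/G, transversion), 28 (A/C, transversion), 30 (A/C, transversion), 31 (U/G, transversion), 32 (C/U, transition), 33 (A/C, transversion).
Of the 8 differences, 1 transition and 7 transversions over 34 sites: P = 1/34 = 0.029412, Q = 7/34 = 0.205882.
d = −0.5·ln(0.735294) − 0.25·ln(0.588236) = −0.5·(-0.307485) − 0.25·(-0.530627) = 0.2864.

0.2864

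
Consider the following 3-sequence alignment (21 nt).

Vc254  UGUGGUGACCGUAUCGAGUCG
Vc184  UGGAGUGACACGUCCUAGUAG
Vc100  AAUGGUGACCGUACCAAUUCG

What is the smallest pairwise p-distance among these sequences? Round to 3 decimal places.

0.238

Pairwise Hamming distances:
  Vc254 vs Vc184: 9
  Vc254 vs Vc100: 5
  Vc184 vs Vc100: 11
The smallest is 5 mismatches, between Vc254 and Vc100; p = 5/21 = 0.238.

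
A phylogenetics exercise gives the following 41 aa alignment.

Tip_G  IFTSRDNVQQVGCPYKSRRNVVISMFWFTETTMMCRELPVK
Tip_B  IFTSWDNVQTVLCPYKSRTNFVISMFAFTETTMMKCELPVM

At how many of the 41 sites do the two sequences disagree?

9

Differing sites — 5:R/W; 10:Q/T; 12:G/L; 19:R/T; 21:V/F; 27:W/A; 35:C/K; 36:R/C; 41:K/M.
That gives 9 mismatches out of 41 aligned sites, so the Hamming distance is 9.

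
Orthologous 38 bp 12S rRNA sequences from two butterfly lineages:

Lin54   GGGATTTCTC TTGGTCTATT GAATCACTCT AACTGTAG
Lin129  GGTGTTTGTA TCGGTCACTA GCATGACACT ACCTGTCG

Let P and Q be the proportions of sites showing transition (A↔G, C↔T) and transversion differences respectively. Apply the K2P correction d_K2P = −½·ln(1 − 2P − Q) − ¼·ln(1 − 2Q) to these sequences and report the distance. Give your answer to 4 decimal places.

0.4673

Differing sites — 3:G/T (Tv); 4:A/G (Ti); 8:C/G (Tv); 10:C/A (Tv); 12:T/C (Ti); 17:T/A (Tv); 18:A/C (Tv); 20:T/A (Tv); 22:A/C (Tv); 25:C/G (Tv); 28:T/A (Tv); 32:A/C (Tv); 37:A/C (Tv).
Of the 13 differences, 2 transitions and 11 transversions over 38 sites: P = 2/38 = 0.052632, Q = 11/38 = 0.289474.
d = −0.5·ln(0.605262) − 0.25·ln(0.421052) = −0.5·(-0.502094) − 0.25·(-0.864999) = 0.4673.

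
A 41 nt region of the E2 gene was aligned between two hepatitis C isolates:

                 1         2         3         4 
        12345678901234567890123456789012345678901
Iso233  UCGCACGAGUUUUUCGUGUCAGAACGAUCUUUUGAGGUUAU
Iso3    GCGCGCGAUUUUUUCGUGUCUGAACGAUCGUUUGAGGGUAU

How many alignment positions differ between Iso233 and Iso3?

6

Mismatches occur at site 1 (U→G), site 5 (A→G), site 9 (G→U), site 21 (A→U), site 30 (U→G), site 38 (U→G).
That gives 6 mismatches out of 41 aligned sites, so the Hamming distance is 6.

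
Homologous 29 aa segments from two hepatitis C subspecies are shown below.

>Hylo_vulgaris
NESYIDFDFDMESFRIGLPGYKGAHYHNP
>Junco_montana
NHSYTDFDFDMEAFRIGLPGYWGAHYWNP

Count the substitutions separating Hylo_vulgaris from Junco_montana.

The sequences differ at positions 2 (E/H), 5 (I/T), 13 (S/A), 22 (K/W), 27 (H/W).
That gives 5 mismatches out of 29 aligned sites, so the Hamming distance is 5.

5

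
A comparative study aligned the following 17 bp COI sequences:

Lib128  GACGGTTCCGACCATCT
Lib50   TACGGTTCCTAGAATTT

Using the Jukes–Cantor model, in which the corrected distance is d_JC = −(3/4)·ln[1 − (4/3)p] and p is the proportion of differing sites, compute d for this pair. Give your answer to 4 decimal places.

0.3734

Mismatches occur at site 1 (G→T), site 10 (G→T), site 12 (C→G), site 13 (C→A), site 16 (C→T).
p = 5/17 = 0.294118.
d = −0.75 · ln(1 − (4/3)·0.294118) = −0.75 · ln(0.607843) = −0.75 · (-0.497839) = 0.3734.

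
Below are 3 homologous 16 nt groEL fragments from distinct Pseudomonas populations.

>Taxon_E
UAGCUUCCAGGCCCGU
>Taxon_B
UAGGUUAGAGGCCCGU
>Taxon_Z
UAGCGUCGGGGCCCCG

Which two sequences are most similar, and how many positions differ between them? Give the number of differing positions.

3

Pairwise Hamming distances:
  Taxon_E vs Taxon_B: 3
  Taxon_E vs Taxon_Z: 5
  Taxon_B vs Taxon_Z: 6
The smallest is 3, between Taxon_E and Taxon_B.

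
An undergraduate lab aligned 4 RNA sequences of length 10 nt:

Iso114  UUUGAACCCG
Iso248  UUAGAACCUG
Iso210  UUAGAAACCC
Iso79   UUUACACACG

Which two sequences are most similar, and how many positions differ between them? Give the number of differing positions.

2

Pairwise Hamming distances:
  Iso114 vs Iso248: 2
  Iso114 vs Iso210: 3
  Iso114 vs Iso79: 3
  Iso248 vs Iso210: 3
  Iso248 vs Iso79: 5
  Iso210 vs Iso79: 6
The smallest is 2, between Iso114 and Iso248.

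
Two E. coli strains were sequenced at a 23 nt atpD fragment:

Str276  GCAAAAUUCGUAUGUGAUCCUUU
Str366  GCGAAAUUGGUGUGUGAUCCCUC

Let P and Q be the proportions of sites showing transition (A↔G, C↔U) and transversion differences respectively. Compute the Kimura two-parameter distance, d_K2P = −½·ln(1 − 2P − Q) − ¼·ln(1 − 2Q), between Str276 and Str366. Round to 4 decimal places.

0.2710

Mismatches occur at site 3 (A→G, transition), site 9 (C→G, transversion), site 12 (A→G, transition), site 21 (U→C, transition), site 23 (U→C, transition).
Of the 5 differences, 4 transitions and 1 transversion over 23 sites: P = 4/23 = 0.173913, Q = 1/23 = 0.043478.
d = −0.5·ln(0.608696) − 0.25·ln(0.913044) = −0.5·(-0.496436) − 0.25·(-0.090971) = 0.2710.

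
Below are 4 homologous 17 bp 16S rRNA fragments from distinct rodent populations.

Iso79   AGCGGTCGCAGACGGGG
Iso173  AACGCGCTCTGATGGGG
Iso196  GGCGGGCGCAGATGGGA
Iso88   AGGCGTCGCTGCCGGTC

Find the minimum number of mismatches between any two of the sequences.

4

Pairwise Hamming distances:
  Iso79 vs Iso173: 6
  Iso79 vs Iso196: 4
  Iso79 vs Iso88: 6
  Iso173 vs Iso196: 6
  Iso173 vs Iso88: 10
  Iso196 vs Iso88: 9
The smallest is 4, between Iso79 and Iso196.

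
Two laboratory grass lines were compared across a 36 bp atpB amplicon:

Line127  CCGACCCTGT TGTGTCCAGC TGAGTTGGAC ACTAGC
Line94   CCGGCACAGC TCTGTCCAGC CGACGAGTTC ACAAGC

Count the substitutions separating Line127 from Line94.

The sequences differ at positions 4 (A/G), 6 (C/A), 8 (T/A), 10 (T/C), 12 (G/C), 21 (T/C), 24 (G/C), 25 (T/G), 26 (T/A), 28 (G/T), 29 (A/T), 33 (T/A).
That gives 12 mismatches out of 36 aligned sites, so the Hamming distance is 12.

12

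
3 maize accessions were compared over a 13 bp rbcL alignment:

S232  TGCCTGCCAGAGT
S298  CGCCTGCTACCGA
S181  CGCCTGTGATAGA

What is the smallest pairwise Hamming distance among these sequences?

Pairwise Hamming distances:
  S232 vs S298: 5
  S232 vs S181: 5
  S298 vs S181: 4
The smallest is 4, between S298 and S181.

4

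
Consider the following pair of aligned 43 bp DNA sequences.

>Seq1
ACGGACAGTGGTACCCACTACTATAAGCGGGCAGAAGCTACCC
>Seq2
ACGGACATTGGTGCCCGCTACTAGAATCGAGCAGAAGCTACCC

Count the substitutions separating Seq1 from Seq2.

Differing sites — 8:G/T; 13:A/G; 17:A/G; 24:T/G; 27:G/T; 30:G/A.
That gives 6 mismatches out of 43 aligned sites, so the Hamming distance is 6.

6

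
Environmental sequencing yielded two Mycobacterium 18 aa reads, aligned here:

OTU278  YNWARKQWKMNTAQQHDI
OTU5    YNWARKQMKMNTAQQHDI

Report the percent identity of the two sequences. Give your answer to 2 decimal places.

94.44%

Differing sites — 8:W/M.
17 of the 18 sites match, so the percent identity is 17/18 × 100 = 94.44%.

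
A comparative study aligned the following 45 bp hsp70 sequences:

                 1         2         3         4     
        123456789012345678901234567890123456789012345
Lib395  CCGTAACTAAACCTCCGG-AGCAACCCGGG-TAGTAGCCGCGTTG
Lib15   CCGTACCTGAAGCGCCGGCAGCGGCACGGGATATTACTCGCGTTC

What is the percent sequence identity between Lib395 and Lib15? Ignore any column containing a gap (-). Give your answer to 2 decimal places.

Excluding the 2 gap columns leaves 43 comparable sites.
Mismatches occur at site 6 (A→C), site 9 (A→G), site 12 (C→G), site 14 (T→G), site 23 (A→G), site 24 (A→G), site 26 (C→A), site 34 (G→T), site 37 (G→C), site 38 (C→T), site 45 (G→C).
32 of the 43 comparable sites match, so the percent identity is 32/43 × 100 = 74.42%.

74.42%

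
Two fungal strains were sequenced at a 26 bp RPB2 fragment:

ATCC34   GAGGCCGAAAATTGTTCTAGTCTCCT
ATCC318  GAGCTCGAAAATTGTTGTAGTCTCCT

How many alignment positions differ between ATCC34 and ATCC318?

The sequences differ at positions 4 (G/C), 5 (C/T), 17 (C/G).
That gives 3 mismatches out of 26 aligned sites, so the Hamming distance is 3.

3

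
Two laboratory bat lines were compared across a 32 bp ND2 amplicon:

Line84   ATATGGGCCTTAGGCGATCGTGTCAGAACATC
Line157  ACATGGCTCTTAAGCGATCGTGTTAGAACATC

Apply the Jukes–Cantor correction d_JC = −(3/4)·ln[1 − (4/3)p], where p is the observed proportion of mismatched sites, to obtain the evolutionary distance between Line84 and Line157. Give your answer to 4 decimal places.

Mismatches occur at site 2 (T↔C), site 7 (G↔C), site 8 (C↔T), site 13 (G↔A), site 24 (C↔T).
p = 5/32 = 0.156250.
d = −0.75 · ln(1 − (4/3)·0.156250) = −0.75 · ln(0.791667) = −0.75 · (-0.233614) = 0.1752.

0.1752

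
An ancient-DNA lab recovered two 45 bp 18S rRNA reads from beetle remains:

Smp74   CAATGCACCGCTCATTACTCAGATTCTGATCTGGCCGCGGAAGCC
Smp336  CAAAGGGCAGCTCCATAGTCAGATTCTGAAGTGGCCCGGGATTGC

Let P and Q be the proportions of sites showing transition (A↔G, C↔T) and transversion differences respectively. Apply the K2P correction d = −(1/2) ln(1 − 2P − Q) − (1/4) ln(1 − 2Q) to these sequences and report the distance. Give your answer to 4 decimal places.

The sequences differ at positions 4 (T/A, transversion), 6 (C/G, transversion), 7 (A/G, transition), 9 (C/A, transversion), 14 (A/C, transversion), 15 (T/A, transversion), 18 (C/G, transversion), 30 (T/A, transversion), 31 (C/G, transversion), 37 (G/C, transversion), 38 (C/G, transversion), 42 (A/T, transversion), 43 (G/T, transversion), 44 (C/G, transversion).
Of the 14 differences, 1 transition and 13 transversions over 45 sites: P = 1/45 = 0.022222, Q = 13/45 = 0.288889.
d = −0.5·ln(0.666667) − 0.25·ln(0.422222) = −0.5·(-0.405465) − 0.25·(-0.862224) = 0.4183.

0.4183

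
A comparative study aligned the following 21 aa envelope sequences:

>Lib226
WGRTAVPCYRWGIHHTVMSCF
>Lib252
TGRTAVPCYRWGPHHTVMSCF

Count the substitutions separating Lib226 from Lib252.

2

Differing sites — 1:W/T; 13:I/P.
That gives 2 mismatches out of 21 aligned sites, so the Hamming distance is 2.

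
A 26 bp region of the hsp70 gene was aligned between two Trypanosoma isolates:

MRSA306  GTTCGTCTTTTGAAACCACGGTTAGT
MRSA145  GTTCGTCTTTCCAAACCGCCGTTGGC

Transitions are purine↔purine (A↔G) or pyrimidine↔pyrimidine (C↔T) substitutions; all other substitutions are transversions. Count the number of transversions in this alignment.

2

Mismatches occur at site 11 (T/C, transition), site 12 (G/C, transversion), site 18 (A/G, transition), site 20 (G/C, transversion), site 24 (A/G, transition), site 26 (T/C, transition).
Of the 6 differences, 4 transitions and 2 transversions, so the answer is 2.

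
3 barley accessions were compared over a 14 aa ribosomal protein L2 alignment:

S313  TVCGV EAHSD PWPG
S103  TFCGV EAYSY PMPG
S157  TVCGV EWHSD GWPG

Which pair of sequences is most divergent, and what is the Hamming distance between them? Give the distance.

Pairwise Hamming distances:
  S313 vs S103: 4
  S313 vs S157: 2
  S103 vs S157: 6
The largest is 6, between S103 and S157.

6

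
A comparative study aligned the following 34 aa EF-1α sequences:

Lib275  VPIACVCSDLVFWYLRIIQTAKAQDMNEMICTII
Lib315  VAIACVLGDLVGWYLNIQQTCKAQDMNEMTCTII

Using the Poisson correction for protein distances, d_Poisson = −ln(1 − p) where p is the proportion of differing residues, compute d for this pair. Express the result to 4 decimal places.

The sequences differ at positions 2 (P/A), 7 (C/L), 8 (S/G), 12 (F/G), 16 (R/N), 18 (I/Q), 21 (A/C), 30 (I/T).
p = 8/34 = 0.235294.
d = −ln(1 − 0.235294) = −ln(0.764706) = 0.2683.

0.2683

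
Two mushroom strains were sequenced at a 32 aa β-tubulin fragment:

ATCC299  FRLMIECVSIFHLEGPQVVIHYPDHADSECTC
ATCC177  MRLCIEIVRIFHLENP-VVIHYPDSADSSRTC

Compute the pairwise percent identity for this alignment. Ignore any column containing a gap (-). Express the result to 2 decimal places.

74.19%

Excluding the 1 gap column leaves 31 comparable sites.
Differing sites — 1:F/M; 4:M/C; 7:C/I; 9:S/R; 15:G/N; 25:H/S; 29:E/S; 30:C/R.
23 of the 31 comparable sites match, so the percent identity is 23/31 × 100 = 74.19%.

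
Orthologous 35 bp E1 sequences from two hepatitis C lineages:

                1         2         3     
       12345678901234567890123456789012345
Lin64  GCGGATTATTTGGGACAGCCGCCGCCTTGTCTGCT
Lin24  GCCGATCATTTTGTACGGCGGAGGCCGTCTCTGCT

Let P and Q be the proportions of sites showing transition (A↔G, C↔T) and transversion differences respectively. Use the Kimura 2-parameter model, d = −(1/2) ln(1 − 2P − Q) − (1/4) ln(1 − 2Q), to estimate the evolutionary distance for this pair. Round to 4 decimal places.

0.3627

Mismatches occur at site 3 (G↔C, transversion), site 7 (T↔C, transition), site 12 (G↔T, transversion), site 14 (G↔T, transversion), site 17 (A↔G, transition), site 20 (C↔G, transversion), site 22 (C↔A, transversion), site 23 (C↔G, transversion), site 27 (T↔G, transversion), site 29 (G↔C, transversion).
Of the 10 differences, 2 transitions and 8 transversions over 35 sites: P = 2/35 = 0.057143, Q = 8/35 = 0.228571.
d = −0.5·ln(0.657143) − 0.25·ln(0.542858) = −0.5·(-0.419854) − 0.25·(-0.610908) = 0.3627.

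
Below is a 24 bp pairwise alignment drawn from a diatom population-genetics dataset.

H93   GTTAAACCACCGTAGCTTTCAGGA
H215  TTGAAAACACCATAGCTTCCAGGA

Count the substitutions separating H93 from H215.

The sequences differ at positions 1 (G/T), 3 (T/G), 7 (C/A), 12 (G/A), 19 (T/C).
That gives 5 mismatches out of 24 aligned sites, so the Hamming distance is 5.

5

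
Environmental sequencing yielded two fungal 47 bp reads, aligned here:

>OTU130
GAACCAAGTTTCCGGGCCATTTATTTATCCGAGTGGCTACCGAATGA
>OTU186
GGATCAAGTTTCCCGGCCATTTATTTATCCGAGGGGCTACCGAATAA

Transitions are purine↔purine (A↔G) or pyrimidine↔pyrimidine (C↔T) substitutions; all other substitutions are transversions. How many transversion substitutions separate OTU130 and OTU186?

Mismatches occur at site 2 (A↔G, transition), site 4 (C↔T, transition), site 14 (G↔C, transversion), site 34 (T↔G, transversion), site 46 (G↔A, transition).
Of the 5 differences, 3 transitions and 2 transversions, so the answer is 2.

2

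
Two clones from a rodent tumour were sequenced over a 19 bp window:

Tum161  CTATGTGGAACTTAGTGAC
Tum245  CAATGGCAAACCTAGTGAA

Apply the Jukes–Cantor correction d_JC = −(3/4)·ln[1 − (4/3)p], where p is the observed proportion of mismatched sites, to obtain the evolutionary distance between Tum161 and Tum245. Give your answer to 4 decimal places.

Mismatches occur at site 2 (T↔A), site 6 (T↔G), site 7 (G↔C), site 8 (G↔A), site 12 (T↔C), site 19 (C↔A).
p = 6/19 = 0.315789.
d = −0.75 · ln(1 − (4/3)·0.315789) = −0.75 · ln(0.578948) = −0.75 · (-0.546543) = 0.4099.

0.4099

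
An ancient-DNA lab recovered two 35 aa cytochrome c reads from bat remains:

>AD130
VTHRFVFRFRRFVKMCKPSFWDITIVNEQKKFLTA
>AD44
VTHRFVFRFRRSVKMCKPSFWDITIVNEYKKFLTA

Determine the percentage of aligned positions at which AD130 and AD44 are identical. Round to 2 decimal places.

The sequences differ at positions 12 (F/S), 29 (Q/Y).
33 of the 35 sites match, so the percent identity is 33/35 × 100 = 94.29%.

94.29%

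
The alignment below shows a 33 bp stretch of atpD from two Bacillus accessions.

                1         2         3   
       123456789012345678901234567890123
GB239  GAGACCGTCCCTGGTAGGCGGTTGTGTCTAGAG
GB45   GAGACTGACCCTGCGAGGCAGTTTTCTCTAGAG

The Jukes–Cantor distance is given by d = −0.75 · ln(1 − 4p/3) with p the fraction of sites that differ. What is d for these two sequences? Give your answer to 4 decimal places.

0.2493

The sequences differ at positions 6 (C/T), 8 (T/A), 14 (G/C), 15 (T/G), 20 (G/A), 24 (G/T), 26 (G/C).
p = 7/33 = 0.212121.
d = −0.75 · ln(1 − (4/3)·0.212121) = −0.75 · ln(0.717172) = −0.75 · (-0.332440) = 0.2493.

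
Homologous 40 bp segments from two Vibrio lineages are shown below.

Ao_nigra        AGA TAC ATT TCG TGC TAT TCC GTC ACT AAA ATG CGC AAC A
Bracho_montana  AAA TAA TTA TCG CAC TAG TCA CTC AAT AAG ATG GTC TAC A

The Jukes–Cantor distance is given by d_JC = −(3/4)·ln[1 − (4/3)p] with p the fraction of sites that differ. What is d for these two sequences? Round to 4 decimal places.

The sequences differ at positions 2 (G/A), 6 (C/A), 7 (A/T), 9 (T/A), 13 (T/C), 14 (G/A), 18 (T/G), 21 (C/A), 22 (G/C), 26 (C/A), 30 (A/G), 34 (C/G), 35 (G/T), 37 (A/T).
p = 14/40 = 0.350000.
d = −0.75 · ln(1 − (4/3)·0.350000) = −0.75 · ln(0.533333) = −0.75 · (-0.628609) = 0.4715.

0.4715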